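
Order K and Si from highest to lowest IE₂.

K > Si

After 1 electron has been removed, what remains? K⁺ is the bare [Ar] core; Si⁺ still has 3 valence electrons.
Breaking into a closed-shell core is much more expensive than removing a leftover valence electron — K has the largest IE_2 here.
Tabulated IE_2 (kJ/mol): K 3052, Si 1577.
So the second ionization energies run Si < K.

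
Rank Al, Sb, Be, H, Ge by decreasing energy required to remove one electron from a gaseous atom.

H is in period 1, group 1; Be is in period 2, group 2; Al is in period 3, group 13; Ge is in period 4, group 14; Sb is in period 5, group 15.
Removing the outermost electron gets harder across a period and easier down a group.
These sit on a diagonal, where the across-period and down-group effects partly cancel.
Ge > Al: period and group pull opposite ways; the across-period shift dominates (762 vs 578 kJ/mol).
Sb > Ge: period and group pull opposite ways; the across-period shift dominates (831 vs 762 kJ/mol).
Be > Sb: period and group pull opposite ways; the down-group shift dominates (900 vs 831 kJ/mol).
H > Be: the two effects oppose for this pair; the down-group effect wins (1312 vs 900 kJ/mol).
For reference (kJ/mol): H 1312, Be 900, Al 578, Ge 762, Sb 831.
So from highest to lowest: H > Be > Sb > Ge > Al.

H > Be > Sb > Ge > Al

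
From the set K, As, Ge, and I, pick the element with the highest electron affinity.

K is in period 4, group 1; Ge is in period 4, group 14; As is in period 4, group 15; I is in period 5, group 17.
Adding an electron releases more energy for atoms nearer the top right (short of the noble gases).
Here both period and group differ, so the two effects have to be weighed against each other.
As > K: both are in period 4; the period trend gives As the larger value.
Ge > As: this pair runs against the simple trend — see the exception note.
I > Ge: the two effects oppose for this pair; the across-period effect wins (295 vs 119 kJ/mol).
Note the exception: Ge has a higher electron affinity than As, contrary to the simple trend — adding an electron to As's half-filled 4p³ is unfavourable, so Ge (4p²) has the more exothermic EA.
Approximate values (kJ/mol): K 48, Ge 119, As 78, I 295.
The highest electron affinity among these belongs to I.

I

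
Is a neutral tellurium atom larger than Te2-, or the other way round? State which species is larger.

Forming Te2- adds 2 electrons to Te. More electron–electron repulsion in the same shell, with unchanged nuclear charge, lets the cloud expand.
An anion is larger than its parent atom: Te2- > Te.

Te2-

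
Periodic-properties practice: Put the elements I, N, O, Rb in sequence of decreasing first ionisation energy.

N > O > I > Rb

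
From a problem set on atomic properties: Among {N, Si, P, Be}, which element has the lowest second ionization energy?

Si

The second ionization energy removes an electron from the +1 ion. For each element: N⁺ still has 4 valence electrons; Si⁺ still has 3 valence electrons; P⁺ still has 4 valence electrons; Be⁺ still has 1 valence electron.
All are still removing valence electrons, so compare the +1 ions as you would atoms: IE_2 generally rises across a period (higher Z_eff) and falls down a group (larger shell), subject to the usual subshell exceptions.
Valence configurations: N⁺ [He]2s²2p², Si⁺ [Ne]3s²3p¹, P⁺ [Ne]3s²3p², Be⁺ [He]2s¹.
Approximate IE_2 values (kJ/mol): N 2856, Si 1577, P 1907, Be 1757.
So the second ionization energies run Si < Be < P < N.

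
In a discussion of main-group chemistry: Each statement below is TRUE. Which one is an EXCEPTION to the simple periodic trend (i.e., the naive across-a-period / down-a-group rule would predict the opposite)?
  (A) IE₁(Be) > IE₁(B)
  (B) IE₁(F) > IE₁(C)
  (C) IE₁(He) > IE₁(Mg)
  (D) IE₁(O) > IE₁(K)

The general trend: first ionization energy increases across a period and decreases down a group.
(A) Be (period 2, group 2) vs B (period 2, group 13): the stated order contradicts the simple trend.
(B) F (period 2, group 17) vs C (period 2, group 14): the stated order agrees with the simple trend.
(C) He (period 1, group 18) vs Mg (period 3, group 2): the stated order agrees with the simple trend.
(D) O (period 2, group 16) vs K (period 4, group 1): the stated order agrees with the simple trend.
The exception is (A): removing B's lone 2p electron is easier than breaking Be's filled 2s².

(A)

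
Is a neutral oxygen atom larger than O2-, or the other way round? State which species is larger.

O2-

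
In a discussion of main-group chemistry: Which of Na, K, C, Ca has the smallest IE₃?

K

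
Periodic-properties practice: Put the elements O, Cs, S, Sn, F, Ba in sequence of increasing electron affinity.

Ba < Cs < Sn < O < S < F

O is in period 2, group 16; F is in period 2, group 17; S is in period 3, group 16; Sn is in period 5, group 14; Cs is in period 6, group 1; Ba is in period 6, group 2.
Atoms with high Z_eff and room in the valence shell (especially the halogens) have the most exothermic electron affinities.
These span different periods and groups, so the two trends combine.
Cs > Ba: this pair runs against the simple trend — see the exception note.
Sn > Cs: relative to Cs, both the across-period and down-group shifts push Sn's electron affinity up.
O > Sn: relative to Sn, both the across-period and down-group shifts push O's electron affinity up.
S > O: this pair runs against the simple trend — see the exception note.
F > S: relative to S, both the across-period and down-group shifts push F's electron affinity up.
Note the exception: Cs has a higher electron affinity than Ba, contrary to the simple trend — adding an electron to Ba (ns²) has to open a new, higher-energy np subshell, which is unfavourable.
Note the exception: S has a higher electron affinity than O, contrary to the simple trend — the compact 2p subshell of O repels the added electron more than S's larger 3p does.
For reference (kJ/mol): O 141, F 328, S 200, Sn 107, Cs 46, Ba 14.
So from lowest to highest: Ba < Cs < Sn < O < S < F.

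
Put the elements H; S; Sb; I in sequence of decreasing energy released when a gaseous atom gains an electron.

I > S > Sb > H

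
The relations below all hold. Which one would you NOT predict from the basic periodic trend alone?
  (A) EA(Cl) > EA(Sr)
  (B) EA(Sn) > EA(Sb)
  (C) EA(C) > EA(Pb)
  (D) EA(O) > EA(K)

(B)

The general trend: electron affinity increases across a period and decreases down a group.
(A) Cl (period 3, group 17) vs Sr (period 5, group 2): the stated order agrees with the simple trend.
(B) Sn (period 5, group 14) vs Sb (period 5, group 15): the stated order contradicts the simple trend.
(C) C (period 2, group 14) vs Pb (period 6, group 14): the stated order agrees with the simple trend.
(D) O (period 2, group 16) vs K (period 4, group 1): the stated order agrees with the simple trend.
The exception is (B): adding an electron to Sb's half-filled 5p³ is unfavourable, so Sn has the more exothermic EA.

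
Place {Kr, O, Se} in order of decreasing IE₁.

O is in period 2, group 16; Se is in period 4, group 16; Kr is in period 4, group 18.
First ionization energy rises across a period (greater Z_eff holds electrons more tightly) and falls down a group (valence electrons are farther from the nucleus).
Neither a single period nor a single group — weigh both effects.
O > Se: they share group 16; the group trend gives O the larger value.
Kr > O: the two effects oppose for this pair; the across-period effect wins (1351 vs 1314 kJ/mol).
Approximate values (kJ/mol): O 1314, Se 941, Kr 1351.
So from highest to lowest: Kr > O > Se.

Kr > O > Se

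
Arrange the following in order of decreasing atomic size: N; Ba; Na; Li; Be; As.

Ba, Na, Li, As, Be, N

Radius decreases left→right (rising Z_eff, same n) and increases top→bottom (higher n).
These span different periods and groups, so the two trends combine.
Be > N: Be lies to the left of N in period 2, so the across-period effect alone puts Be larger.
As > Be: period and group pull opposite ways; the down-group shift dominates (121 vs 102 pm).
Li > As: period and group pull opposite ways; the across-period shift dominates (133 vs 121 pm).
Na > Li: Na sits below Li in group 1, so the down-group effect alone puts Na larger.
Ba > Na: the two effects oppose for this pair; the down-group effect wins (196 vs 155 pm).
Approximate values (pm): Li 133, Be 102, N 71, Na 155, As 121, Ba 196.
So from largest to smallest: Ba > Na > Li > As > Be > N.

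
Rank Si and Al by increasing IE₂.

Si < Al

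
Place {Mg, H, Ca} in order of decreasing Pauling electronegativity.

H > Mg > Ca

H is in period 1, group 1; Mg is in period 3, group 2; Ca is in period 4, group 2.
Atoms toward the upper right of the periodic table pull bonding electrons most strongly.
Here both period and group differ, so the two effects have to be weighed against each other.
Mg > Ca: Mg sits above Ca in group 2, so the down-group effect alone puts Mg higher.
H > Mg: period and group pull opposite ways; the down-group shift dominates (2.20 vs 1.31).
Tabulated electronegativity (Pauling): H 2.20, Mg 1.31, Ca 1.00.
So from highest to lowest: H > Mg > Ca.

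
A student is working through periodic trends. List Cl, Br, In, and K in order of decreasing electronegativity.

Cl, Br, In, K

Atoms toward the upper right of the periodic table pull bonding electrons most strongly.
These span different periods and groups, so the two trends combine.
In > K: period and group pull opposite ways; the across-period shift dominates (1.78 vs 0.82).
Br > In: relative to In, both the across-period and down-group shifts push Br's electronegativity up.
Cl > Br: they share group 17; the group trend gives Cl the larger value.
Approximate values (Pauling): Cl 3.16, K 0.82, Br 2.96, In 1.78.
So from highest to lowest: Cl > Br > In > K.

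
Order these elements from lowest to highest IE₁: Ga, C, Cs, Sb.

C is in period 2, group 14; Ga is in period 4, group 13; Sb is in period 5, group 15; Cs is in period 6, group 1.
Removing the outermost electron gets harder across a period and easier down a group.
Here both period and group differ, so the two effects have to be weighed against each other.
Ga > Cs: both effects reinforce here, so Ga is clearly the higher of the two.
Sb > Ga: period and group pull opposite ways; the across-period shift dominates (831 vs 579 kJ/mol).
C > Sb: the two effects oppose for this pair; the down-group effect wins (1086 vs 831 kJ/mol).
Tabulated first ionization energy (kJ/mol): C 1086, Ga 579, Sb 831, Cs 376.
So from lowest to highest: Cs < Ga < Sb < C.

Cs < Ga < Sb < C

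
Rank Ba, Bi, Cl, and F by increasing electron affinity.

Ba < Bi < F < Cl

F is in period 2, group 17; Cl is in period 3, group 17; Ba is in period 6, group 2; Bi is in period 6, group 15.
EA tends to increase across a period and decrease down a group, though the pattern is less regular than for IE or radius.
These span different periods and groups, so the two trends combine.
Bi > Ba: Bi lies to the right of Ba in period 6, so the across-period effect alone puts Bi higher.
F > Bi: relative to Bi, both the across-period and down-group shifts push F's electron affinity up.
Cl > F: this pair runs against the simple trend — see the exception note.
Note the exception: Cl has a higher electron affinity than F, contrary to the simple trend — F's small 2p subshell makes the incoming electron feel strong e⁻–e⁻ repulsion, so Cl actually releases more energy on gaining an electron.
For reference (kJ/mol): F 328, Cl 349, Ba 14, Bi 91.
So from lowest to highest: Ba < Bi < F < Cl.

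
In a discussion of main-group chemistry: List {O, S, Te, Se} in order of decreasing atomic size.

Te, Se, S, O

O is in period 2, group 16; S is in period 3, group 16; Se is in period 4, group 16; Te is in period 5, group 16.
Atomic radius shrinks across a period as nuclear charge pulls the same shell inward, and grows down a group as new shells are added.
All are in group 16, so atomic radius increases down the group.
So from largest to smallest: Te > Se > S > O.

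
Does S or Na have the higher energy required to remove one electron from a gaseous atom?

S

Na is in period 3, group 1; S is in period 3, group 16.
Removing the outermost electron gets harder across a period and easier down a group.
All lie in period 3, so first ionization energy increases left to right.
So S has the higher energy required to remove one electron from a gaseous atom (S > Na).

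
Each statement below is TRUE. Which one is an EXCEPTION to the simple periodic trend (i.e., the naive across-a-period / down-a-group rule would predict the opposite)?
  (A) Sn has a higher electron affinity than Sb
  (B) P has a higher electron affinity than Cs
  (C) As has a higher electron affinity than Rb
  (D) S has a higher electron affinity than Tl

(A)

The general trend: electron affinity increases across a period and decreases down a group.
(A) Sn (period 5, group 14) vs Sb (period 5, group 15): the stated order contradicts the simple trend.
(B) P (period 3, group 15) vs Cs (period 6, group 1): the stated order agrees with the simple trend.
(C) As (period 4, group 15) vs Rb (period 5, group 1): the stated order agrees with the simple trend.
(D) S (period 3, group 16) vs Tl (period 6, group 13): the stated order agrees with the simple trend.
The exception is (A): adding an electron to Sb's half-filled 5p³ is unfavourable, so Sn has the more exothermic EA.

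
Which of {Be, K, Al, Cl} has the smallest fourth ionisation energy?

The fourth ionization energy removes an electron from the +3 ion. For each element: Be³⁺ is already 1 electron into the core; K³⁺ is already 2 electrons into the core; Al³⁺ is the bare [Ne] core; Cl³⁺ still has 4 valence electrons.
Pulling an electron out of a noble-gas core costs far more than removing a remaining valence electron, so K, Al and Be sit at the high end of IE_4.
Tabulated IE_4 (kJ/mol): Be 21007, K 5877, Al 11577, Cl 5159.
Putting it together, IE_4: Cl < K < Al < Be.

Cl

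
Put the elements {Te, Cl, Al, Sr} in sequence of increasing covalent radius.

Al is in period 3, group 13; Cl is in period 3, group 17; Sr is in period 5, group 2; Te is in period 5, group 16.
Across a period the added protons contract the valence shell; down a group each new principal shell makes the atom larger.
Here both period and group differ, so the two effects have to be weighed against each other.
Al > Cl: Al lies to the left of Cl in period 3, so the across-period effect alone puts Al larger.
Te > Al: period and group pull opposite ways; the down-group shift dominates (136 vs 126 pm).
Sr > Te: both are in period 5; the period trend gives Sr the larger value.
Tabulated atomic radius (pm): Al 126, Cl 99, Sr 185, Te 136.
So from smallest to largest: Cl < Al < Te < Sr.

Cl < Al < Te < Sr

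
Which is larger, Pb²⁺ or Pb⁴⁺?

Both ions have Z = 82 protons, but Pb⁴⁺ has lost more electrons, so its remaining electrons feel a larger effective nuclear charge per electron and are pulled in more tightly.
Higher positive charge → smaller ion, so Pb²⁺ > Pb⁴⁺.

Pb²⁺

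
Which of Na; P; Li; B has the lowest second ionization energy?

P

After 1 electron has been removed, what remains? Na⁺ is the bare [Ne] core; P⁺ still has 4 valence electrons; Li⁺ is the bare [He] core; B⁺ still has 2 valence electrons.
Pulling an electron out of a noble-gas core costs far more than removing a remaining valence electron, so Na and Li sit at the high end of IE_2.
Valence configurations: P⁺ [Ne]3s²3p², B⁺ [He]2s².
Approximate IE_2 values (kJ/mol): Na 4562, P 1907, Li 7298, B 2427.
Putting it together, IE_2: P < B < Na < Li.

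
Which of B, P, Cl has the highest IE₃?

Cl

After 2 electrons have been removed, what remains? B²⁺ still has 1 valence electron; P²⁺ still has 3 valence electrons; Cl²⁺ still has 5 valence electrons.
All are still removing valence electrons, so compare the +2 ions as you would atoms: IE_3 generally rises across a period (higher Z_eff) and falls down a group (larger shell), subject to the usual subshell exceptions.
Valence configurations: B²⁺ [He]2s¹, P²⁺ [Ne]3s²3p¹, Cl²⁺ [Ne]3s²3p³.
Tabulated IE_3 (kJ/mol): B 3660, P 2914, Cl 3822.
Hence IE_3: P < B < Cl.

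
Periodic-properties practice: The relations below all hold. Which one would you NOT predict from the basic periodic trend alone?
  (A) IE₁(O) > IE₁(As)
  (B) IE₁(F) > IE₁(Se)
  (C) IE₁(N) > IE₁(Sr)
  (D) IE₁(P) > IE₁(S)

(D)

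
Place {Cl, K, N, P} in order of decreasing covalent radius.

K > P > Cl > N

N is in period 2, group 15; P is in period 3, group 15; Cl is in period 3, group 17; K is in period 4, group 1.
Across a period the added protons contract the valence shell; down a group each new principal shell makes the atom larger.
Neither a single period nor a single group — weigh both effects.
Cl > N: the two effects oppose for this pair; the down-group effect wins (99 vs 71 pm).
P > Cl: P lies to the left of Cl in period 3, so the across-period effect alone puts P larger.
K > P: relative to P, both the across-period and down-group shifts push K's atomic radius up.
Approximate values (pm): N 71, P 111, Cl 99, K 196.
So from largest to smallest: K > P > Cl > N.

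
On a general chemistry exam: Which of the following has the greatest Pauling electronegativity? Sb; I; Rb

I

Rb is in period 5, group 1; Sb is in period 5, group 15; I is in period 5, group 17.
Smaller atoms with higher effective nuclear charge are more electronegative.
All lie in period 5, so electronegativity increases left to right.
The greatest Pauling electronegativity among these belongs to I.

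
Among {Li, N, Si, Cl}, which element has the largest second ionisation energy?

Li

IE_2 is the cost of taking one more electron from the +1 cation: Li⁺ is the bare [He] core; N⁺ still has 4 valence electrons; Si⁺ still has 3 valence electrons; Cl⁺ still has 6 valence electrons.
Breaking into a closed-shell core is much more expensive than removing a leftover valence electron — Li has the largest IE_2 here.
Valence configurations: N⁺ [He]2s²2p², Si⁺ [Ne]3s²3p¹, Cl⁺ [Ne]3s²3p⁴.
Approximate IE_2 values (kJ/mol): Li 7298, N 2856, Si 1577, Cl 2298.
So the second ionization energies run Si < Cl < N < Li.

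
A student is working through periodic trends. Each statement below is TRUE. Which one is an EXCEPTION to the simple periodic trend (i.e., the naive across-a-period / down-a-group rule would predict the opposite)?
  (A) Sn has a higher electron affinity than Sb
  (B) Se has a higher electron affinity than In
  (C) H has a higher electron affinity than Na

(A)

The general trend: electron affinity increases across a period and decreases down a group.
(A) Sn (period 5, group 14) vs Sb (period 5, group 15): the stated order contradicts the simple trend.
(B) Se (period 4, group 16) vs In (period 5, group 13): the stated order agrees with the simple trend.
(C) H (period 1, group 1) vs Na (period 3, group 1): the stated order agrees with the simple trend.
The exception is (A): adding an electron to Sb's half-filled 5p³ is unfavourable, so Sn has the more exothermic EA.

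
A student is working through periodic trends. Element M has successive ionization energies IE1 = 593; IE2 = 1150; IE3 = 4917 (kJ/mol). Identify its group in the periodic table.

Group 2

Look for the largest jump between consecutive ionization energies: IE3/IE2 ≈ 4.3, far larger than any earlier ratio.
That jump marks the point where a core electron is being removed. So the atom has 2 valence electrons.
A main-group element with 2 valence electrons is in group 2.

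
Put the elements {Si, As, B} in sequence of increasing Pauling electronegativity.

B is in period 2, group 13; Si is in period 3, group 14; As is in period 4, group 15.
EN rises left→right (higher Z_eff, smaller atoms) and falls top→bottom (larger, more shielded atoms).
A diagonal step moves right (one effect) and down (the opposite effect) at once.
B > Si: the two effects oppose for this pair; the down-group effect wins (2.04 vs 1.90).
As > B: period and group pull opposite ways; the across-period shift dominates (2.18 vs 2.04).
Approximate values (Pauling): B 2.04, Si 1.90, As 2.18.
So from lowest to highest: Si < B < As.

Si < B < As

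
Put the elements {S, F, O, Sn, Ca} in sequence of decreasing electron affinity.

F > S > O > Sn > Ca

Atoms with high Z_eff and room in the valence shell (especially the halogens) have the most exothermic electron affinities.
Here both period and group differ, so the two effects have to be weighed against each other.
Sn > Ca: period and group pull opposite ways; the across-period shift dominates (107 vs 2 kJ/mol).
O > Sn: relative to Sn, both the across-period and down-group shifts push O's electron affinity up.
S > O: this pair runs against the simple trend — see the exception note.
F > S: relative to S, both the across-period and down-group shifts push F's electron affinity up.
Note the exception: S has a higher electron affinity than O, contrary to the simple trend — the compact 2p subshell of O repels the added electron more than S's larger 3p does.
Tabulated electron affinity (kJ/mol): O 141, F 328, S 200, Ca 2, Sn 107.
So from highest to lowest: F > S > O > Sn > Ca.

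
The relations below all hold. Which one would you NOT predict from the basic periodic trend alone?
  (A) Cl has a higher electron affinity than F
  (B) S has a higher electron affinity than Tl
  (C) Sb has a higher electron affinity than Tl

(A)

The general trend: electron affinity increases across a period and decreases down a group.
(A) Cl (period 3, group 17) vs F (period 2, group 17): the stated order contradicts the simple trend.
(B) S (period 3, group 16) vs Tl (period 6, group 13): the stated order agrees with the simple trend.
(C) Sb (period 5, group 15) vs Tl (period 6, group 13): the stated order agrees with the simple trend.
The exception is (A): F's small 2p subshell makes the incoming electron feel strong e⁻–e⁻ repulsion, so Cl actually releases more energy on gaining an electron.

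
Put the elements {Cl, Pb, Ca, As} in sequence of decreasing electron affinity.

Cl is in period 3, group 17; Ca is in period 4, group 2; As is in period 4, group 15; Pb is in period 6, group 14.
Adding an electron releases more energy for atoms nearer the top right (short of the noble gases).
Neither a single period nor a single group — weigh both effects.
Pb > Ca: period and group pull opposite ways; the across-period shift dominates (35 vs 2 kJ/mol).
As > Pb: relative to Pb, both the across-period and down-group shifts push As's electron affinity up.
Cl > As: relative to As, both the across-period and down-group shifts push Cl's electron affinity up.
Tabulated electron affinity (kJ/mol): Cl 349, Ca 2, As 78, Pb 35.
So from highest to lowest: Cl > As > Pb > Ca.

Cl > As > Pb > Ca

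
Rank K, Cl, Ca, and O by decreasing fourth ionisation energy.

IE_4 is the cost of taking one more electron from the +3 cation: K³⁺ is already 2 electrons into the core; Cl³⁺ still has 4 valence electrons; Ca³⁺ is already 1 electron into the core; O³⁺ still has 3 valence electrons.
Usually core removal costs more than valence removal, but here the competition is close: a tightly held n=2 valence electron can cost more to remove than an n=3 core electron, so the actual values have to decide it.
Valence configurations: Cl³⁺ [Ne]3s²3p², O³⁺ [He]2s²2p¹.
The numbers (kJ/mol): K 5877, Cl 5159, Ca 6491, O 7469.
Putting it together, IE_4: Cl < K < Ca < O.

O > Ca > K > Cl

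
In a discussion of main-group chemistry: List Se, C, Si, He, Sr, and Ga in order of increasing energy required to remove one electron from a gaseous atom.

Sr < Ga < Si < Se < C < He

He is in period 1, group 18; C is in period 2, group 14; Si is in period 3, group 14; Ga is in period 4, group 13; Se is in period 4, group 16; Sr is in period 5, group 2.
Across a period the outer electron is held more tightly (higher IE₁); down a group it sits in a higher shell, more shielded, and comes off more easily.
Neither a single period nor a single group — weigh both effects.
Ga > Sr: both effects reinforce here, so Ga is clearly the higher of the two.
Si > Ga: relative to Ga, both the across-period and down-group shifts push Si's first ionization energy up.
Se > Si: period and group pull opposite ways; the across-period shift dominates (941 vs 786 kJ/mol).
C > Se: the two effects oppose for this pair; the down-group effect wins (1086 vs 941 kJ/mol).
He > C: relative to C, both the across-period and down-group shifts push He's first ionization energy up.
Approximate values (kJ/mol): He 2372, C 1086, Si 786, Ga 579, Se 941, Sr 550.
So from lowest to highest: Sr < Ga < Si < Se < C < He.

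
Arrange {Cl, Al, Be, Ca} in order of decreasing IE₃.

Be > Ca > Cl > Al

After 2 electrons have been removed, what remains? Cl²⁺ still has 5 valence electrons; Al²⁺ still has 1 valence electron; Be²⁺ is the bare [He] core; Ca²⁺ is the bare [Ar] core.
Core electrons are held far more tightly than valence electrons, so Ca and Be top the IE_3 order.
Valence configurations: Cl²⁺ [Ne]3s²3p³, Al²⁺ [Ne]3s¹.
Approximate IE_3 values (kJ/mol): Cl 3822, Al 2745, Be 14849, Ca 4912.
So the third ionization energies run Al < Cl < Ca < Be.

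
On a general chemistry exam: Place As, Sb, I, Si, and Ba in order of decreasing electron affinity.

Si is in period 3, group 14; As is in period 4, group 15; Sb is in period 5, group 15; I is in period 5, group 17; Ba is in period 6, group 2.
Atoms with high Z_eff and room in the valence shell (especially the halogens) have the most exothermic electron affinities.
Neither a single period nor a single group — weigh both effects.
As > Ba: relative to Ba, both the across-period and down-group shifts push As's electron affinity up.
Sb > As: this pair runs against the simple trend — see the exception note.
Si > Sb: period and group pull opposite ways; the down-group shift dominates (134 vs 103 kJ/mol).
I > Si: the two effects oppose for this pair; the across-period effect wins (295 vs 134 kJ/mol).
Note the exception: Sb has a higher electron affinity than As, contrary to the simple trend — both are half-filled np³, but the pairing/repulsion penalty for the added electron shrinks as the p orbitals become larger and more diffuse down the group, and for Sb that outweighs the weaker nuclear attraction.
Tabulated electron affinity (kJ/mol): Si 134, As 78, Sb 103, I 295, Ba 14.
So from highest to lowest: I > Si > Sb > As > Ba.

I, Si, Sb, As, Ba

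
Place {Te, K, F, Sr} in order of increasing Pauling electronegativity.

K < Sr < Te < F

F is in period 2, group 17; K is in period 4, group 1; Sr is in period 5, group 2; Te is in period 5, group 16.
Smaller atoms with higher effective nuclear charge are more electronegative.
Here both period and group differ, so the two effects have to be weighed against each other.
Sr > K: the two effects oppose for this pair; the across-period effect wins (0.95 vs 0.82).
Te > Sr: Te lies to the right of Sr in period 5, so the across-period effect alone puts Te higher.
F > Te: both effects reinforce here, so F is clearly the higher of the two.
Approximate values (Pauling): F 3.98, K 0.82, Sr 0.95, Te 2.10.
So from lowest to highest: K < Sr < Te < F.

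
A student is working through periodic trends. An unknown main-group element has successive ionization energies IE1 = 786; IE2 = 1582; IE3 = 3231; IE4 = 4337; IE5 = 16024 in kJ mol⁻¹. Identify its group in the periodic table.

Group 14

Look for the largest jump between consecutive ionization energies: IE5/IE4 ≈ 3.7, far larger than any earlier ratio.
That jump marks the point where a core electron is being removed. So the atom has 4 valence electrons.
A main-group element with 4 valence electrons is in group 14.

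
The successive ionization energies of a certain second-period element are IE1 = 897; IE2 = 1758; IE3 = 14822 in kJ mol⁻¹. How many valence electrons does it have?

Look for the largest jump between consecutive ionization energies: IE3/IE2 ≈ 8.4, far larger than any earlier ratio.
That jump marks the point where a core electron is being removed. So the atom has 2 valence electrons.

2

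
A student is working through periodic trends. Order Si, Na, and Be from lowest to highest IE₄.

Si < Na < Be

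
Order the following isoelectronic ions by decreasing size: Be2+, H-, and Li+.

H- > Li+ > Be2+

All of these have 2 electrons, so size is governed by nuclear charge alone: the more protons, the stronger the pull on the same electron cloud, and the smaller the ion.
Nuclear charges: Be2+ (Z=4), Li+ (Z=3), H- (Z=1).
Largest to smallest: H- > Li+ > Be2+.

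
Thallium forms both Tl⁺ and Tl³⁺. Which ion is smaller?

Tl³⁺

Both ions have Z = 81 protons, but Tl³⁺ has lost more electrons, so its remaining electrons feel a larger effective nuclear charge per electron and are pulled in more tightly.
Higher positive charge → smaller ion, so Tl⁺ > Tl³⁺.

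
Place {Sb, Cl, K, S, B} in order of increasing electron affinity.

B, K, Sb, S, Cl

Adding an electron releases more energy for atoms nearer the top right (short of the noble gases).
Here both period and group differ, so the two effects have to be weighed against each other.
K > B: this pair runs against the simple trend — see the exception note.
Sb > K: the two effects oppose for this pair; the across-period effect wins (103 vs 48 kJ/mol).
S > Sb: both effects reinforce here, so S is clearly the higher of the two.
Cl > S: both are in period 3; the period trend gives Cl the larger value.
Note the exception: K has a higher electron affinity than B, contrary to the simple trend — B's ns²np¹ configuration gives only a small electron affinity — the sparsely filled np subshell binds an added electron weakly.
For reference (kJ/mol): B 27, S 200, Cl 349, K 48, Sb 103.
So from lowest to highest: B < K < Sb < S < Cl.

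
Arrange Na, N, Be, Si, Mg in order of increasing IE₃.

Si, N, Na, Mg, Be

IE_3 is the cost of taking one more electron from the +2 cation: Na²⁺ is already 1 electron into the core; N²⁺ still has 3 valence electrons; Be²⁺ is the bare [He] core; Si²⁺ still has 2 valence electrons; Mg²⁺ is the bare [Ne] core.
Pulling an electron out of a noble-gas core costs far more than removing a remaining valence electron, so Na, Mg and Be sit at the high end of IE_3.
Valence configurations: N²⁺ [He]2s²2p¹, Si²⁺ [Ne]3s².
Approximate IE_3 values (kJ/mol): Na 6910, N 4578, Be 14849, Si 3232, Mg 7733.
Overall IE_3 order: Si < N < Na < Mg < Be.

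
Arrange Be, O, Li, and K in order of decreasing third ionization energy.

Consider each +2 ion: Be²⁺ is the bare [He] core; O²⁺ still has 4 valence electrons; Li²⁺ is already 1 electron into the core; K²⁺ is already 1 electron into the core.
Usually core removal costs more than valence removal, but here the competition is close: a tightly held n=2 valence electron can cost more to remove than an n=3 core electron, so the actual values have to decide it.
Tabulated IE_3 (kJ/mol): Be 14849, O 5300, Li 11815, K 4420.
Putting it together, IE_3: K < O < Li < Be.

Be, Li, O, K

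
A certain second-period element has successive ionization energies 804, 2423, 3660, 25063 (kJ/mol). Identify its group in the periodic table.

Group 13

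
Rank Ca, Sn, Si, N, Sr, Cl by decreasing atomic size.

Sr > Ca > Sn > Si > Cl > N

Across a period the added protons contract the valence shell; down a group each new principal shell makes the atom larger.
Here both period and group differ, so the two effects have to be weighed against each other.
Cl > N: period and group pull opposite ways; the down-group shift dominates (99 vs 71 pm).
Si > Cl: both are in period 3; the period trend gives Si the larger value.
Sn > Si: they share group 14; the group trend gives Sn the larger value.
Ca > Sn: the two effects oppose for this pair; the across-period effect wins (171 vs 140 pm).
Sr > Ca: they share group 2; the group trend gives Sr the larger value.
Approximate values (pm): N 71, Si 116, Cl 99, Ca 171, Sr 185, Sn 140.
So from largest to smallest: Sr > Ca > Sn > Si > Cl > N.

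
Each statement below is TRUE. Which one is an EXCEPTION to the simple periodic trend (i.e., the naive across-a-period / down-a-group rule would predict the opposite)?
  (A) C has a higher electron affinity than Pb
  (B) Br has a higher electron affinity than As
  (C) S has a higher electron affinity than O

The general trend: electron affinity increases across a period and decreases down a group.
(A) C (period 2, group 14) vs Pb (period 6, group 14): the stated order agrees with the simple trend.
(B) Br (period 4, group 17) vs As (period 4, group 15): the stated order agrees with the simple trend.
(C) S (period 3, group 16) vs O (period 2, group 16): the stated order contradicts the simple trend.
The exception is (C): the compact 2p subshell of O repels the added electron more than S's larger 3p does.

(C)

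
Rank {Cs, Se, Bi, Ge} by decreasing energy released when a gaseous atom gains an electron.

Se, Ge, Bi, Cs

Ge is in period 4, group 14; Se is in period 4, group 16; Cs is in period 6, group 1; Bi is in period 6, group 15.
EA tends to increase across a period and decrease down a group, though the pattern is less regular than for IE or radius.
Here both period and group differ, so the two effects have to be weighed against each other.
Bi > Cs: Bi lies to the right of Cs in period 6, so the across-period effect alone puts Bi higher.
Ge > Bi: period and group pull opposite ways; the down-group shift dominates (119 vs 91 kJ/mol).
Se > Ge: Se lies to the right of Ge in period 4, so the across-period effect alone puts Se higher.
Tabulated electron affinity (kJ/mol): Ge 119, Se 195, Cs 46, Bi 91.
So from highest to lowest: Se > Ge > Bi > Cs.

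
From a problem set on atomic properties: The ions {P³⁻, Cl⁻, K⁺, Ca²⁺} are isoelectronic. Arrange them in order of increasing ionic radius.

Ca²⁺, K⁺, Cl⁻, P³⁻

All of these have 18 electrons, so size is governed by nuclear charge alone: the more protons, the stronger the pull on the same electron cloud, and the smaller the ion.
Nuclear charges: Ca²⁺ (Z=20), K⁺ (Z=19), Cl⁻ (Z=17), P³⁻ (Z=15).
Smallest to largest: Ca²⁺ < K⁺ < Cl⁻ < P³⁻.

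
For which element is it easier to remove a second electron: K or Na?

K

Consider each +1 ion: K⁺ is the bare [Ar] core; Na⁺ is the bare [Ne] core.
All of these are removing an electron from a noble-gas core or deeper; the smaller core (lower principal quantum number) is held far more tightly, and within a period the higher nuclear charge binds the same core more tightly.
Approximate IE_2 values (kJ/mol): K 3052, Na 4562.
Putting it together, IE_2: K < Na.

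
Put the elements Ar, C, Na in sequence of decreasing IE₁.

Ar > C > Na

First ionization energy rises across a period (greater Z_eff holds electrons more tightly) and falls down a group (valence electrons are farther from the nucleus).
These span different periods and groups, so the two trends combine.
C > Na: both effects reinforce here, so C is clearly the higher of the two.
Ar > C: the two effects oppose for this pair; the across-period effect wins (1521 vs 1086 kJ/mol).
Tabulated first ionization energy (kJ/mol): C 1086, Na 496, Ar 1521.
So from highest to lowest: Ar > C > Na.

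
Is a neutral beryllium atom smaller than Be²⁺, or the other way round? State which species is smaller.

Be²⁺

Forming Be²⁺ removes 2 electrons from Be. Fewer electrons for the same nuclear charge means less shielding and a higher Z_eff on the remaining electrons, and for main-group metals the entire outer shell is lost.
A cation is smaller than its parent atom: Be²⁺ < Be.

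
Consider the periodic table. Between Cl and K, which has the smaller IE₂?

Cl

IE_2 is the cost of taking one more electron from the +1 cation: Cl⁺ still has 6 valence electrons; K⁺ is the bare [Ar] core.
Breaking into a closed-shell core is much more expensive than removing a leftover valence electron — K has the largest IE_2 here.
The numbers (kJ/mol): Cl 2298, K 3052.
Hence IE_2: Cl < K.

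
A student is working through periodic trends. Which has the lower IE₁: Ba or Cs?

Cs

Removing the outermost electron gets harder across a period and easier down a group.
All lie in period 6, so first ionization energy increases left to right.
So Cs has the lower IE₁ (Cs < Ba).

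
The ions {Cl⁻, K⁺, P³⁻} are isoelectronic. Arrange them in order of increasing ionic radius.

All of these have 18 electrons, so size is governed by nuclear charge alone: the more protons, the stronger the pull on the same electron cloud, and the smaller the ion.
Nuclear charges: K⁺ (Z=19), Cl⁻ (Z=17), P³⁻ (Z=15).
Smallest to largest: K⁺ < Cl⁻ < P³⁻.

K⁺ < Cl⁻ < P³⁻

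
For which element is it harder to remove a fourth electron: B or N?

B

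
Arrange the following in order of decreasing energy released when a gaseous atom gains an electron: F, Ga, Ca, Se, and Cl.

Atoms with high Z_eff and room in the valence shell (especially the halogens) have the most exothermic electron affinities.
These span different periods and groups, so the two trends combine.
Ga > Ca: Ga lies to the right of Ca in period 4, so the across-period effect alone puts Ga higher.
Se > Ga: Se lies to the right of Ga in period 4, so the across-period effect alone puts Se higher.
F > Se: both effects reinforce here, so F is clearly the higher of the two.
Cl > F: this pair runs against the simple trend — see the exception note.
Note the exception: Cl has a higher electron affinity than F, contrary to the simple trend — F's small 2p subshell makes the incoming electron feel strong e⁻–e⁻ repulsion, so Cl actually releases more energy on gaining an electron.
Approximate values (kJ/mol): F 328, Cl 349, Ca 2, Ga 29, Se 195.
So from highest to lowest: Cl > F > Se > Ga > Ca.

Cl, F, Se, Ga, Ca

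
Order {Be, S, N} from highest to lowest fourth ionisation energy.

Be > N > S

Consider each +3 ion: Be³⁺ is already 1 electron into the core; S³⁺ still has 3 valence electrons; N³⁺ still has 2 valence electrons.
Breaking into a closed-shell core is much more expensive than removing a leftover valence electron — Be has the largest IE_4 here.
Valence configurations: S³⁺ [Ne]3s²3p¹, N³⁺ [He]2s².
The numbers (kJ/mol): Be 21007, S 4556, N 7475.
Overall IE_4 order: S < N < Be.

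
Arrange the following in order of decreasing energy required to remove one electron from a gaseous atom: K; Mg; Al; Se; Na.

Se > Mg > Al > Na > K

Na is in period 3, group 1; Mg is in period 3, group 2; Al is in period 3, group 13; K is in period 4, group 1; Se is in period 4, group 16.
IE₁ increases left→right with effective nuclear charge and decreases top→bottom as the valence shell moves farther out.
Neither a single period nor a single group — weigh both effects.
Na > K: Na sits above K in group 1, so the down-group effect alone puts Na higher.
Al > Na: Al lies to the right of Na in period 3, so the across-period effect alone puts Al higher.
Mg > Al: this pair runs against the simple trend — see the exception note.
Se > Mg: period and group pull opposite ways; the across-period shift dominates (941 vs 738 kJ/mol).
Note the exception: Mg has a higher first ionization energy than Al, contrary to the simple trend — Al's single 3p electron is easier to remove than one from Mg's filled 3s².
Approximate values (kJ/mol): Na 496, Mg 738, Al 578, K 419, Se 941.
So from highest to lowest: Se > Mg > Al > Na > K.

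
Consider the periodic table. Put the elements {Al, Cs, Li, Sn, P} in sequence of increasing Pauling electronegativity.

Cs, Li, Al, Sn, P

Atoms toward the upper right of the periodic table pull bonding electrons most strongly.
Here both period and group differ, so the two effects have to be weighed against each other.
Li > Cs: Li sits above Cs in group 1, so the down-group effect alone puts Li higher.
Al > Li: the two effects oppose for this pair; the across-period effect wins (1.61 vs 0.98).
Sn > Al: the two effects oppose for this pair; the across-period effect wins (1.96 vs 1.61).
P > Sn: both effects reinforce here, so P is clearly the higher of the two.
For reference (Pauling): Li 0.98, Al 1.61, P 2.19, Sn 1.96, Cs 0.79.
So from lowest to highest: Cs < Li < Al < Sn < P.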